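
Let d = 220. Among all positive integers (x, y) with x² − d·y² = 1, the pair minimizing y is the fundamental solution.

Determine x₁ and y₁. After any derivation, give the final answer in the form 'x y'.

√220 → a₀=14, period (1,4,1,28); ℓ=4 even so k=3
i=0: a=14 ⇒ p=14, q=1
i=1: a=1 ⇒ p=15, q=1
i=2: a=4 ⇒ p=74, q=5
i=3: a=1 ⇒ p=89, q=6
(x₁, y₁) = (89, 6);  89² − 220·6² = 1 ✓

89 6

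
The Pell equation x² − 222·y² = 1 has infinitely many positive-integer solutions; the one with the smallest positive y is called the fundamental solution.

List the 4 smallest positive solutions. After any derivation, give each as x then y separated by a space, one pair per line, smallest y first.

149 10
44401 2980
13231349 888030
3942897601 264629960

√222 = [14; 1,8,1,28, …], period ℓ=4 (even) → k=3
k=0  a_k=14  p_k/q_k = 14/1
…
k=2  a_k=8  p_k/q_k = 134/9
k=3  a_k=1  p_k/q_k = 149/10
fundamental: x₁=149, y₁=10  (since 22201 − 222·100 = 1)
k=2:  x_2 = 149·149+222·10·10 = 44401,  y_2 = 149·10+10·149 = 2980
k=3:  x_3 = 149·44401+222·10·2980 = 13231349,  y_3 = 149·2980+10·44401 = 888030
k=4:  x_4 = 149·13231349+222·10·888030 = 3942897601,  y_4 = 149·888030+10·13231349 = 264629960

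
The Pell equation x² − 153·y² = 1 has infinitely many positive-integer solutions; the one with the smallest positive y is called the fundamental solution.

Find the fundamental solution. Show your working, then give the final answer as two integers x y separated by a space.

2177 176

d=153: √d = [12; 2,1,2,2,2,1,2,24] (ℓ=8, even), read p_7/q_7
k=0  a_k=12  p_k/q_k = 12/1
…
k=2  a_k=1  p_k/q_k = 37/3
…
k=4  a_k=2  p_k/q_k = 235/19
…
k=6  a_k=1  p_k/q_k = 804/65
k=7  a_k=2  p_k/q_k = 2177/176
→ (2177, 176).  Check: 2177²=4739329, 153·176²=4739328, difference 1.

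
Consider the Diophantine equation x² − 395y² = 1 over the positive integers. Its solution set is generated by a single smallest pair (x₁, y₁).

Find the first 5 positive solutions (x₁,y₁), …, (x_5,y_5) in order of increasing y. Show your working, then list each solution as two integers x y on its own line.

√395 → a₀=19, period (1,6,1,38); ℓ=4 even so k=3
a_0=19:  p_0=19·1+0=19,  q_0=19·0+1=1
…
a_2=6:  p_2=6·20+19=139,  q_2=6·1+1=7
a_3=1:  p_3=1·139+20=159,  q_3=1·7+1=8
→ (159, 8).  Check: 159²=25281, 395·8²=25280, difference 1.
(x_2, y_2) = (159·159 + 395·8·8, 159·8 + 8·159) = (50561, 2544)
(x_3, y_3) = (159·50561 + 395·8·2544, 159·2544 + 8·50561) = (16078239, 808984)
(x_4, y_4) = (159·16078239 + 395·8·808984, 159·808984 + 8·16078239) = (5112829441, 257254368)
(x_5, y_5) = (159·5112829441 + 395·8·257254368, 159·257254368 + 8·5112829441) = (1625863683999, 81806080040)

159 8
50561 2544
16078239 808984
5112829441 257254368
1625863683999 81806080040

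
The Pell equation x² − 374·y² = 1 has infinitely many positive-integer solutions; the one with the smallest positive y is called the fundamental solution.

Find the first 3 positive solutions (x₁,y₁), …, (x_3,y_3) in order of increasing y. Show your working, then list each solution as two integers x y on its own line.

√374 → a₀=19, period (2,1,18,1,2,38); ℓ=6 even so k=5
k=0  a_k=19  p_k/q_k = 19/1
…
k=3  a_k=18  p_k/q_k = 1083/56
k=4  a_k=1  p_k/q_k = 1141/59
k=5  a_k=2  p_k/q_k = 3365/174
fundamental: x₁=3365, y₁=174  (since 11323225 − 374·30276 = 1)
(x_2, y_2) = (3365·3365 + 374·174·174, 3365·174 + 174·3365) = (22646449, 1171020)
(x_3, y_3) = (3365·22646449 + 374·174·1171020, 3365·1171020 + 174·22646449) = (152410598405, 7880964426)

3365 174
22646449 1171020
152410598405 7880964426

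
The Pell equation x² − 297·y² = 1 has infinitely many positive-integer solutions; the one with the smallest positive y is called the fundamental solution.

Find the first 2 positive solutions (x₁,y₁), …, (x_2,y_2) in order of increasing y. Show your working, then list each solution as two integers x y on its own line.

d=297: √d = [17; 4,3,1,1,2,1,1,3,4,34] (ℓ=10, even), read p_9/q_9
step 0: (17, 1)  from 17·(1,0) + (0,1)
…
step 5: (1327, 77)  from 2·(517,30) + (293,17)
step 6: (1844, 107)  from 1·(1327,77) + (517,30)
…
step 8: (11357, 659)  from 3·(3171,184) + (1844,107)
step 9: (48599, 2820)  from 4·(11357,659) + (3171,184)
fundamental: x₁=48599, y₁=2820  (since 2361862801 − 297·7952400 = 1)
(x_2, y_2) = (48599·48599 + 297·2820·2820, 48599·2820 + 2820·48599) = (4723725601, 274098360)

48599 2820
4723725601 274098360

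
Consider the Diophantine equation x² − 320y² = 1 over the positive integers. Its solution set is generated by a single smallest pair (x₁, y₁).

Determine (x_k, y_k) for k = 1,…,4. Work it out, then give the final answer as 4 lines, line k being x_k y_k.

d=320: √d = [17; 1,7,1,34] (ℓ=4, even), read p_3/q_3
i=0: a=17 ⇒ p=17, q=1
i=1: a=1 ⇒ p=18, q=1
i=2: a=7 ⇒ p=143, q=8
i=3: a=1 ⇒ p=161, q=9
(x₁, y₁) = (161, 9);  161² − 320·9² = 1 ✓
n=2: (161,9)∘(161,9) = (161·161+320·9·9, 161·9+9·161) = (51841,2898)
n=3: (51841,2898)∘(161,9) = (161·51841+320·9·2898, 161·2898+9·51841) = (16692641,933147)
n=4: (16692641,933147)∘(161,9) = (161·16692641+320·9·933147, 161·933147+9·16692641) = (5374978561,300470436)

161 9
51841 2898
16692641 933147
5374978561 300470436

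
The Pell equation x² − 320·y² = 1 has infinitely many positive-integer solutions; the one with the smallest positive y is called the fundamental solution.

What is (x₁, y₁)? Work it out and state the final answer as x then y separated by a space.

√320 = [17; 1,7,1,34, …], period ℓ=4 (even) → k=3
a_0=17:  p_0=17·1+0=17,  q_0=17·0+1=1
a_1=1:  p_1=1·17+1=18,  q_1=1·1+0=1
a_2=7:  p_2=7·18+17=143,  q_2=7·1+1=8
a_3=1:  p_3=1·143+18=161,  q_3=1·8+1=9
(x₁, y₁) = (161, 9);  161² − 320·9² = 1 ✓

161 9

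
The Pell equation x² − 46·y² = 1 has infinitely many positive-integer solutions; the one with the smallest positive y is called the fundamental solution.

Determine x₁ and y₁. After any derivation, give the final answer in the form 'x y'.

24335 3588

[6; 1,3,1,1,2,6,2,1,1,3,1,12] for √46; ℓ=12 ⇒ convergent index 11
i=0: a=6 ⇒ p=6, q=1
i=1: a=1 ⇒ p=7, q=1
i=2: a=3 ⇒ p=27, q=4
…
i=5: a=2 ⇒ p=156, q=23
i=6: a=6 ⇒ p=997, q=147
…
i=9: a=1 ⇒ p=5297, q=781
i=10: a=3 ⇒ p=19038, q=2807
i=11: a=1 ⇒ p=24335, q=3588
fundamental: x₁=24335, y₁=3588  (since 592192225 − 46·12873744 = 1)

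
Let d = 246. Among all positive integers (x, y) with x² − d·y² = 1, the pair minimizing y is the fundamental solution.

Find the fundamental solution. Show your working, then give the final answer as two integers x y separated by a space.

88805 5662

[15; 1,2,5,1,14,1,5,2,1,30] for √246; ℓ=10 ⇒ convergent index 9
step 0: (15, 1)  from 15·(1,0) + (0,1)
…
step 2: (47, 3)  from 2·(16,1) + (15,1)
step 3: (251, 16)  from 5·(47,3) + (16,1)
step 4: (298, 19)  from 1·(251,16) + (47,3)
step 5: (4423, 282)  from 14·(298,19) + (251,16)
step 6: (4721, 301)  from 1·(4423,282) + (298,19)
step 7: (28028, 1787)  from 5·(4721,301) + (4423,282)
step 8: (60777, 3875)  from 2·(28028,1787) + (4721,301)
step 9: (88805, 5662)  from 1·(60777,3875) + (28028,1787)
→ (88805, 5662).  Check: 88805²=7886328025, 246·5662²=7886328024, difference 1.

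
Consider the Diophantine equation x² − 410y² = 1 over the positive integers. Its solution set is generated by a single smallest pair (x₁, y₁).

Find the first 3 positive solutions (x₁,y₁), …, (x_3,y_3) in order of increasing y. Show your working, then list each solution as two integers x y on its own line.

81 4
13121 648
2125521 104972

√410 = [20; 4,40, …], period ℓ=2 (even) → k=1
k=0  a_k=20  p_k/q_k = 20/1
k=1  a_k=4  p_k/q_k = 81/4
→ (81, 4).  Check: 81²=6561, 410·4²=6560, difference 1.
n=2: (81,4)∘(81,4) = (81·81+410·4·4, 81·4+4·81) = (13121,648)
n=3: (13121,648)∘(81,4) = (81·13121+410·4·648, 81·648+4·13121) = (2125521,104972)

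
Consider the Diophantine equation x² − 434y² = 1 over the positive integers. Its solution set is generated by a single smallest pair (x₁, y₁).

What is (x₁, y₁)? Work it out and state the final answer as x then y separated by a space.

125 6

√434 = [20; 1,4,1,40, …], period ℓ=4 (even) → k=3
a_0=20:  p_0=20·1+0=20,  q_0=20·0+1=1
a_1=1:  p_1=1·20+1=21,  q_1=1·1+0=1
a_2=4:  p_2=4·21+20=104,  q_2=4·1+1=5
a_3=1:  p_3=1·104+21=125,  q_3=1·5+1=6
→ (125, 6).  Check: 125²=15625, 434·6²=15624, difference 1.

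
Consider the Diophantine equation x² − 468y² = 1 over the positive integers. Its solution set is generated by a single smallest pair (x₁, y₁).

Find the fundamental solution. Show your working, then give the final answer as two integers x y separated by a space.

649 30

√468 = [21; 1,1,1,2,1,1,1,42, …], period ℓ=8 (even) → k=7
k=0  a_k=21  p_k/q_k = 21/1
…
k=2  a_k=1  p_k/q_k = 43/2
k=3  a_k=1  p_k/q_k = 65/3
…
k=6  a_k=1  p_k/q_k = 411/19
k=7  a_k=1  p_k/q_k = 649/30
→ (649, 30).  Check: 649²=421201, 468·30²=421200, difference 1.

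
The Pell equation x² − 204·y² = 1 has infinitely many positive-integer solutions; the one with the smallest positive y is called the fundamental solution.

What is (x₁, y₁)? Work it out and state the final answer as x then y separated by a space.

4999 350

d=204: √d = [14; 3,1,1,6,1,1,3,28] (ℓ=8, even), read p_7/q_7
step 0: (14, 1)  from 14·(1,0) + (0,1)
step 1: (43, 3)  from 3·(14,1) + (1,0)
step 2: (57, 4)  from 1·(43,3) + (14,1)
step 3: (100, 7)  from 1·(57,4) + (43,3)
step 4: (657, 46)  from 6·(100,7) + (57,4)
step 5: (757, 53)  from 1·(657,46) + (100,7)
step 6: (1414, 99)  from 1·(757,53) + (657,46)
step 7: (4999, 350)  from 3·(1414,99) + (757,53)
(x₁, y₁) = (4999, 350);  4999² − 204·350² = 1 ✓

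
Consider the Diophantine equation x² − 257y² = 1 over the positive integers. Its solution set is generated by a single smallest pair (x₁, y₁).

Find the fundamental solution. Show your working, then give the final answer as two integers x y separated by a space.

d=257: √d = [16; 32] (ℓ=1, odd), read p_1/q_1
step 0: (16, 1)  from 16·(1,0) + (0,1)
step 1: (513, 32)  from 32·(16,1) + (1,0)
fundamental: x₁=513, y₁=32  (since 263169 − 257·1024 = 1)

513 32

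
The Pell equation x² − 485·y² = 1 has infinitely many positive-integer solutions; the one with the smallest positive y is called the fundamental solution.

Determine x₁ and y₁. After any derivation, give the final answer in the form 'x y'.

√485 → a₀=22, period (44); ℓ=1 odd so k=1
step 0: (22, 1)  from 22·(1,0) + (0,1)
step 1: (969, 44)  from 44·(22,1) + (1,0)
fundamental: x₁=969, y₁=44  (since 938961 − 485·1936 = 1)

969 44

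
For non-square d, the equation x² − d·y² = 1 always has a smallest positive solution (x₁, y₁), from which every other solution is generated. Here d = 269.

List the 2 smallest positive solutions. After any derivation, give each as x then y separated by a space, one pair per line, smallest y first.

[16; 2,2,32] for √269; ℓ=3 ⇒ convergent index 5
i=0: a=16 ⇒ p=16, q=1
…
i=2: a=2 ⇒ p=82, q=5
…
i=4: a=2 ⇒ p=5396, q=329
i=5: a=2 ⇒ p=13449, q=820
fundamental: x₁=13449, y₁=820  (since 180875601 − 269·672400 = 1)
n=2: (13449,820)∘(13449,820) = (13449·13449+269·820·820, 13449·820+820·13449) = (361751201,22056360)

13449 820
361751201 22056360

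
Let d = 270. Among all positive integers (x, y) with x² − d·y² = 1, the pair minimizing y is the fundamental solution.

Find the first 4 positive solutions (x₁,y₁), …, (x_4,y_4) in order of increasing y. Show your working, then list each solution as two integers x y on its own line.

5291 322
55989361 3407404
592479412811 36057148806
6269617090376641 381556745257688

√270 → a₀=16, period (2,3,6,3,2,32); ℓ=6 even so k=5
step 0: (16, 1)  from 16·(1,0) + (0,1)
…
step 2: (115, 7)  from 3·(33,2) + (16,1)
step 3: (723, 44)  from 6·(115,7) + (33,2)
step 4: (2284, 139)  from 3·(723,44) + (115,7)
step 5: (5291, 322)  from 2·(2284,139) + (723,44)
(x₁, y₁) = (5291, 322);  5291² − 270·322² = 1 ✓
k=2:  x_2 = 5291·5291+270·322·322 = 55989361,  y_2 = 5291·322+322·5291 = 3407404
k=3:  x_3 = 5291·55989361+270·322·3407404 = 592479412811,  y_3 = 5291·3407404+322·55989361 = 36057148806
k=4:  x_4 = 5291·592479412811+270·322·36057148806 = 6269617090376641,  y_4 = 5291·36057148806+322·592479412811 = 381556745257688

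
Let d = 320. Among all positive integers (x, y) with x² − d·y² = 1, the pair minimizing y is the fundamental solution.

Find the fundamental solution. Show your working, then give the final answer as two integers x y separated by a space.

√320 → a₀=17, period (1,7,1,34); ℓ=4 even so k=3
step 0: (17, 1)  from 17·(1,0) + (0,1)
step 1: (18, 1)  from 1·(17,1) + (1,0)
step 2: (143, 8)  from 7·(18,1) + (17,1)
step 3: (161, 9)  from 1·(143,8) + (18,1)
(x₁, y₁) = (161, 9);  161² − 320·9² = 1 ✓

161 9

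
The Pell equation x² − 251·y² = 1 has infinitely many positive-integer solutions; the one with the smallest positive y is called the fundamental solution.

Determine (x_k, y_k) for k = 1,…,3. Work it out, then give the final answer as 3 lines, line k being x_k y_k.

d=251: √d = [15; 1,5,2,1,2,…,5,1,30] (ℓ=14, even), read p_13/q_13
a_0=15:  p_0=15·1+0=15,  q_0=15·0+1=1
…
a_3=2:  p_3=2·95+16=206,  q_3=2·6+1=13
…
a_7=15:  p_7=15·1917+808=29563,  q_7=15·121+51=1866
a_8=2:  p_8=2·29563+1917=61043,  q_8=2·1866+121=3853
a_9=2:  p_9=2·61043+29563=151649,  q_9=2·3853+1866=9572
a_10=1:  p_10=1·151649+61043=212692,  q_10=1·9572+3853=13425
…
a_12=5:  p_12=5·577033+212692=3097857,  q_12=5·36422+13425=195535
a_13=1:  p_13=1·3097857+577033=3674890,  q_13=1·195535+36422=231957
→ (3674890, 231957).  Check: 3674890²=13504816512100, 251·231957²=13504816512099, difference 1.
(3674890+231957√251)^2 = 27009633024199 + 1704832919460√251
(3674890+231957√251)^3 = 198514860608593651330 + 12530146894788486843√251

3674890 231957
27009633024199 1704832919460
198514860608593651330 12530146894788486843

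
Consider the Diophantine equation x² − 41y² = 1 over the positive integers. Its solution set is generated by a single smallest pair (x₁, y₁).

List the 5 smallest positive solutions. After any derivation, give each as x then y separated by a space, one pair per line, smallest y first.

√41 = [6; 2,2,12, …], period ℓ=3 (odd) → k=5
k=0  a_k=6  p_k/q_k = 6/1
…
k=3  a_k=12  p_k/q_k = 397/62
k=4  a_k=2  p_k/q_k = 826/129
k=5  a_k=2  p_k/q_k = 2049/320
→ (2049, 320).  Check: 2049²=4198401, 41·320²=4198400, difference 1.
n=2: (2049,320)∘(2049,320) = (2049·2049+41·320·320, 2049·320+320·2049) = (8396801,1311360)
n=3: (8396801,1311360)∘(2049,320) = (2049·8396801+41·320·1311360, 2049·1311360+320·8396801) = (34410088449,5373952960)
n=4: (34410088449,5373952960)∘(2049,320) = (2049·34410088449+41·320·5373952960, 2049·5373952960+320·34410088449) = (141012534067201,22022457918720)
n=5: (141012534067201,22022457918720)∘(2049,320) = (2049·141012534067201+41·320·22022457918720, 2049·22022457918720+320·141012534067201) = (577869330197301249,90248027176961600)

2049 320
8396801 1311360
34410088449 5373952960
141012534067201 22022457918720
577869330197301249 90248027176961600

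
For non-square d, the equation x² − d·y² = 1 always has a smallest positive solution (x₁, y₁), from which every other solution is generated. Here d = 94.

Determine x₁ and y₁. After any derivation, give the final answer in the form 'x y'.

√94 → a₀=9, period (1,2,3,1,1,…,2,1,18); ℓ=16 even so k=15
k=0  a_k=9  p_k/q_k = 9/1
…
k=3  a_k=3  p_k/q_k = 97/10
k=4  a_k=1  p_k/q_k = 126/13
…
k=6  a_k=5  p_k/q_k = 1241/128
k=7  a_k=1  p_k/q_k = 1464/151
…
k=11  a_k=1  p_k/q_k = 99455/10258
…
k=14  a_k=2  p_k/q_k = 1490361/153719
k=15  a_k=1  p_k/q_k = 2143295/221064
(x₁, y₁) = (2143295, 221064);  2143295² − 94·221064² = 1 ✓

2143295 221064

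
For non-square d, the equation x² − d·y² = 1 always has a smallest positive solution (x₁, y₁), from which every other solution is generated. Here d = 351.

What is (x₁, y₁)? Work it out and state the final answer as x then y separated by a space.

62425 3332

[18; 1,2,1,3,2,2,2,3,1,2,1,36] for √351; ℓ=12 ⇒ convergent index 11
step 0: (18, 1)  from 18·(1,0) + (0,1)
step 1: (19, 1)  from 1·(18,1) + (1,0)
step 2: (56, 3)  from 2·(19,1) + (18,1)
step 3: (75, 4)  from 1·(56,3) + (19,1)
step 4: (281, 15)  from 3·(75,4) + (56,3)
step 5: (637, 34)  from 2·(281,15) + (75,4)
step 6: (1555, 83)  from 2·(637,34) + (281,15)
step 7: (3747, 200)  from 2·(1555,83) + (637,34)
step 8: (12796, 683)  from 3·(3747,200) + (1555,83)
step 9: (16543, 883)  from 1·(12796,683) + (3747,200)
step 10: (45882, 2449)  from 2·(16543,883) + (12796,683)
step 11: (62425, 3332)  from 1·(45882,2449) + (16543,883)
(x₁, y₁) = (62425, 3332);  62425² − 351·3332² = 1 ✓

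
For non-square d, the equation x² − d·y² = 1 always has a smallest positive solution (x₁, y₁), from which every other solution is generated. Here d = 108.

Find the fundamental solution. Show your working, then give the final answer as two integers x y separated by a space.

√108 = [10; 2,1,1,4,1,1,2,20, …], period ℓ=8 (even) → k=7
step 0: (10, 1)  from 10·(1,0) + (0,1)
…
step 6: (530, 51)  from 1·(291,28) + (239,23)
step 7: (1351, 130)  from 2·(530,51) + (291,28)
fundamental: x₁=1351, y₁=130  (since 1825201 − 108·16900 = 1)

1351 130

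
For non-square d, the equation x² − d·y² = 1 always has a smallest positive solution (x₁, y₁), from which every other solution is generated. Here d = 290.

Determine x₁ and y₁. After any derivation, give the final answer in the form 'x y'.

579 34

d=290: √d = [17; 34] (ℓ=1, odd), read p_1/q_1
k=0  a_k=17  p_k/q_k = 17/1
k=1  a_k=34  p_k/q_k = 579/34
(x₁, y₁) = (579, 34);  579² − 290·34² = 1 ✓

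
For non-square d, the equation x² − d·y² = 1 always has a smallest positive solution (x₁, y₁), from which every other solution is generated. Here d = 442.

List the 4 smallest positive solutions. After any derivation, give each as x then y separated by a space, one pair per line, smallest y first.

√442 = [21; 42, …], period ℓ=1 (odd) → k=1
k=0  a_k=21  p_k/q_k = 21/1
k=1  a_k=42  p_k/q_k = 883/42
(x₁, y₁) = (883, 42);  883² − 442·42² = 1 ✓
(883+42√442)^2 = 1559377 + 74172√442
(883+42√442)^3 = 2753858899 + 130987710√442
(883+42√442)^4 = 4863313256257 + 231324221688√442

883 42
1559377 74172
2753858899 130987710
4863313256257 231324221688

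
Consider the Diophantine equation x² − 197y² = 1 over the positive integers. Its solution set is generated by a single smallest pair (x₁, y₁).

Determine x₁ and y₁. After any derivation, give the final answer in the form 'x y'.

393 28

√197 → a₀=14, period (28); ℓ=1 odd so k=1
step 0: (14, 1)  from 14·(1,0) + (0,1)
step 1: (393, 28)  from 28·(14,1) + (1,0)
(x₁, y₁) = (393, 28);  393² − 197·28² = 1 ✓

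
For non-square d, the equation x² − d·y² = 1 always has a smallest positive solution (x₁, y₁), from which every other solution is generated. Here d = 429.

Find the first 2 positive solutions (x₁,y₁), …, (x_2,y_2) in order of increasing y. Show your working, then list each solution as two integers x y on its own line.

d=429: √d = [20; 1,2,2,9,1,12,1,9,2,2,1,40] (ℓ=12, even), read p_11/q_11
k=0  a_k=20  p_k/q_k = 20/1
…
k=2  a_k=2  p_k/q_k = 62/3
k=3  a_k=2  p_k/q_k = 145/7
…
k=5  a_k=1  p_k/q_k = 1512/73
…
k=9  a_k=2  p_k/q_k = 438459/21169
k=10  a_k=2  p_k/q_k = 1085636/52415
k=11  a_k=1  p_k/q_k = 1524095/73584
(x₁, y₁) = (1524095, 73584);  1524095² − 429·73584² = 1 ✓
(1524095+73584√429)^2 = 4645731138049 + 224298012960√429

1524095 73584
4645731138049 224298012960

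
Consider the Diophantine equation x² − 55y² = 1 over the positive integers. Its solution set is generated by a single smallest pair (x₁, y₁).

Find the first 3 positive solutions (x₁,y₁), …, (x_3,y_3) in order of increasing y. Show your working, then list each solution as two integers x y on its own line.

89 12
15841 2136
2819609 380196

√55 = [7; 2,2,2,14, …], period ℓ=4 (even) → k=3
step 0: (7, 1)  from 7·(1,0) + (0,1)
step 1: (15, 2)  from 2·(7,1) + (1,0)
step 2: (37, 5)  from 2·(15,2) + (7,1)
step 3: (89, 12)  from 2·(37,5) + (15,2)
fundamental: x₁=89, y₁=12  (since 7921 − 55·144 = 1)
(x_2, y_2) = (89·89 + 55·12·12, 89·12 + 12·89) = (15841, 2136)
(x_3, y_3) = (89·15841 + 55·12·2136, 89·2136 + 12·15841) = (2819609, 380196)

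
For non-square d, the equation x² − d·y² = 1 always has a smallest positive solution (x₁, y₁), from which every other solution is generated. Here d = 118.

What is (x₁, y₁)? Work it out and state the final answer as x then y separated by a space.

306917 28254

√118 → a₀=10, period (1,6,3,2,10,2,3,6,1,20); ℓ=10 even so k=9
k=0  a_k=10  p_k/q_k = 10/1
…
k=3  a_k=3  p_k/q_k = 239/22
k=4  a_k=2  p_k/q_k = 554/51
k=5  a_k=10  p_k/q_k = 5779/532
k=6  a_k=2  p_k/q_k = 12112/1115
…
k=8  a_k=6  p_k/q_k = 264802/24377
k=9  a_k=1  p_k/q_k = 306917/28254
fundamental: x₁=306917, y₁=28254  (since 94198044889 − 118·798288516 = 1)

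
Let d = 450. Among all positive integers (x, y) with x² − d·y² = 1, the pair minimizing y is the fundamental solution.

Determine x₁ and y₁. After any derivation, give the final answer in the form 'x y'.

√450 = [21; 4,1,2,4,2,1,4,42, …], period ℓ=8 (even) → k=7
k=0  a_k=21  p_k/q_k = 21/1
…
k=3  a_k=2  p_k/q_k = 297/14
k=4  a_k=4  p_k/q_k = 1294/61
…
k=6  a_k=1  p_k/q_k = 4179/197
k=7  a_k=4  p_k/q_k = 19601/924
(x₁, y₁) = (19601, 924);  19601² − 450·924² = 1 ✓

19601 924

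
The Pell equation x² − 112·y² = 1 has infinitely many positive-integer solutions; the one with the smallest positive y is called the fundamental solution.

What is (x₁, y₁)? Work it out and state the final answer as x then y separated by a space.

127 12

[10; 1,1,2,1,1,20] for √112; ℓ=6 ⇒ convergent index 5
step 0: (10, 1)  from 10·(1,0) + (0,1)
step 1: (11, 1)  from 1·(10,1) + (1,0)
…
step 3: (53, 5)  from 2·(21,2) + (11,1)
step 4: (74, 7)  from 1·(53,5) + (21,2)
step 5: (127, 12)  from 1·(74,7) + (53,5)
→ (127, 12).  Check: 127²=16129, 112·12²=16128, difference 1.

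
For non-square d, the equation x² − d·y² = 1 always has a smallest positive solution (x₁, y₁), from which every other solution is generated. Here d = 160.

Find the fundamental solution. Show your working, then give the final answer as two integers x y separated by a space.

d=160: √d = [12; 1,1,1,5,1,1,1,24] (ℓ=8, even), read p_7/q_7
i=0: a=12 ⇒ p=12, q=1
…
i=2: a=1 ⇒ p=25, q=2
…
i=4: a=5 ⇒ p=215, q=17
…
i=6: a=1 ⇒ p=468, q=37
i=7: a=1 ⇒ p=721, q=57
fundamental: x₁=721, y₁=57  (since 519841 − 160·3249 = 1)

721 57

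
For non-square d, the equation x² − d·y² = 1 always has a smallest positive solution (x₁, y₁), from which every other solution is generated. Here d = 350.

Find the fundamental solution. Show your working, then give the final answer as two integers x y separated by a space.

449 24

√350 → a₀=18, period (1,2,2,2,1,36); ℓ=6 even so k=5
step 0: (18, 1)  from 18·(1,0) + (0,1)
…
step 4: (318, 17)  from 2·(131,7) + (56,3)
step 5: (449, 24)  from 1·(318,17) + (131,7)
(x₁, y₁) = (449, 24);  449² − 350·24² = 1 ✓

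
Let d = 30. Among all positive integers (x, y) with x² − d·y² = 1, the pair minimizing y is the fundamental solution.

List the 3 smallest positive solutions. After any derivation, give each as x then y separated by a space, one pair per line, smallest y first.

11 2
241 44
5291 966

[5; 2,10] for √30; ℓ=2 ⇒ convergent index 1
step 0: (5, 1)  from 5·(1,0) + (0,1)
step 1: (11, 2)  from 2·(5,1) + (1,0)
fundamental: x₁=11, y₁=2  (since 121 − 30·4 = 1)
n=2: (11,2)∘(11,2) = (11·11+30·2·2, 11·2+2·11) = (241,44)
n=3: (241,44)∘(11,2) = (11·241+30·2·44, 11·44+2·241) = (5291,966)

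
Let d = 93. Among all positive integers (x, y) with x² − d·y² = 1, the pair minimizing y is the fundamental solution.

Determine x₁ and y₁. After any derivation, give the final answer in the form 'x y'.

12151 1260

√93 → a₀=9, period (1,1,1,4,6,4,1,1,1,18); ℓ=10 even so k=9
k=0  a_k=9  p_k/q_k = 9/1
k=1  a_k=1  p_k/q_k = 10/1
…
k=4  a_k=4  p_k/q_k = 135/14
k=5  a_k=6  p_k/q_k = 839/87
k=6  a_k=4  p_k/q_k = 3491/362
…
k=8  a_k=1  p_k/q_k = 7821/811
k=9  a_k=1  p_k/q_k = 12151/1260
fundamental: x₁=12151, y₁=1260  (since 147646801 − 93·1587600 = 1)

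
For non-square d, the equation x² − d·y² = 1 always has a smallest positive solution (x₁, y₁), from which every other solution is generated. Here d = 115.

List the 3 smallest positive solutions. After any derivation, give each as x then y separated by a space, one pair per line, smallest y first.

√115 → a₀=10, period (1,2,1,1,1,1,1,2,1,20); ℓ=10 even so k=9
i=0: a=10 ⇒ p=10, q=1
i=1: a=1 ⇒ p=11, q=1
…
i=3: a=1 ⇒ p=43, q=4
…
i=5: a=1 ⇒ p=118, q=11
i=6: a=1 ⇒ p=193, q=18
i=7: a=1 ⇒ p=311, q=29
i=8: a=2 ⇒ p=815, q=76
i=9: a=1 ⇒ p=1126, q=105
→ (1126, 105).  Check: 1126²=1267876, 115·105²=1267875, difference 1.
(x_2, y_2) = (1126·1126 + 115·105·105, 1126·105 + 105·1126) = (2535751, 236460)
(x_3, y_3) = (1126·2535751 + 115·105·236460, 1126·236460 + 105·2535751) = (5710510126, 532507815)

1126 105
2535751 236460
5710510126 532507815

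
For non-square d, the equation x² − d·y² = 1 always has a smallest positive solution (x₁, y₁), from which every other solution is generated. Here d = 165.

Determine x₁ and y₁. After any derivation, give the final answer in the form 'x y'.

1079 84

√165 = [12; 1,5,2,5,1,24, …], period ℓ=6 (even) → k=5
step 0: (12, 1)  from 12·(1,0) + (0,1)
step 1: (13, 1)  from 1·(12,1) + (1,0)
…
step 3: (167, 13)  from 2·(77,6) + (13,1)
step 4: (912, 71)  from 5·(167,13) + (77,6)
step 5: (1079, 84)  from 1·(912,71) + (167,13)
→ (1079, 84).  Check: 1079²=1164241, 165·84²=1164240, difference 1.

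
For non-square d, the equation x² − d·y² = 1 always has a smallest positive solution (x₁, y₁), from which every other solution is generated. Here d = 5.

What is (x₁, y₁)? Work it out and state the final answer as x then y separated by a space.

d=5: √d = [2; 4] (ℓ=1, odd), read p_1/q_1
i=0: a=2 ⇒ p=2, q=1
i=1: a=4 ⇒ p=9, q=4
→ (9, 4).  Check: 9²=81, 5·4²=80, difference 1.

9 4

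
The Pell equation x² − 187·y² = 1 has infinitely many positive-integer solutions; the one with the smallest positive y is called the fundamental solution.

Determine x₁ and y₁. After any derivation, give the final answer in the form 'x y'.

√187 → a₀=13, period (1,2,13,2,1,26); ℓ=6 even so k=5
i=0: a=13 ⇒ p=13, q=1
i=1: a=1 ⇒ p=14, q=1
i=2: a=2 ⇒ p=41, q=3
i=3: a=13 ⇒ p=547, q=40
i=4: a=2 ⇒ p=1135, q=83
i=5: a=1 ⇒ p=1682, q=123
fundamental: x₁=1682, y₁=123  (since 2829124 − 187·15129 = 1)

1682 123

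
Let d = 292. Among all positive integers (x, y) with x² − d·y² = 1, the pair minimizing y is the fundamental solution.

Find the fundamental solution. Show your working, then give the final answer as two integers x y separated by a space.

[17; 11,2,1,3,8,3,1,2,11,34] for √292; ℓ=10 ⇒ convergent index 9
a_0=17:  p_0=17·1+0=17,  q_0=17·0+1=1
a_1=11:  p_1=11·17+1=188,  q_1=11·1+0=11
…
a_3=1:  p_3=1·393+188=581,  q_3=1·23+11=34
…
a_5=8:  p_5=8·2136+581=17669,  q_5=8·125+34=1034
a_6=3:  p_6=3·17669+2136=55143,  q_6=3·1034+125=3227
a_7=1:  p_7=1·55143+17669=72812,  q_7=1·3227+1034=4261
a_8=2:  p_8=2·72812+55143=200767,  q_8=2·4261+3227=11749
a_9=11:  p_9=11·200767+72812=2281249,  q_9=11·11749+4261=133500
(x₁, y₁) = (2281249, 133500);  2281249² − 292·133500² = 1 ✓

2281249 133500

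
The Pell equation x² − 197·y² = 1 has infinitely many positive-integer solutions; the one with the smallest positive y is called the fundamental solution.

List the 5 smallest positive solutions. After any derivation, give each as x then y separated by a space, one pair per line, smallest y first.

√197 = [14; 28, …], period ℓ=1 (odd) → k=1
k=0  a_k=14  p_k/q_k = 14/1
k=1  a_k=28  p_k/q_k = 393/28
fundamental: x₁=393, y₁=28  (since 154449 − 197·784 = 1)
(393+28√197)^2 = 308897 + 22008√197
(393+28√197)^3 = 242792649 + 17298260√197
(393+28√197)^4 = 190834713217 + 13596410352√197
(393+28√197)^5 = 149995841795913 + 10686761238412√197

393 28
308897 22008
242792649 17298260
190834713217 13596410352
149995841795913 10686761238412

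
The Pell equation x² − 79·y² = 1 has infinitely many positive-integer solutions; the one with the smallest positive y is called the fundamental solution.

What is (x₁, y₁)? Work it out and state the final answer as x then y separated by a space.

80 9

√79 = [8; 1,7,1,16, …], period ℓ=4 (even) → k=3
i=0: a=8 ⇒ p=8, q=1
i=1: a=1 ⇒ p=9, q=1
i=2: a=7 ⇒ p=71, q=8
i=3: a=1 ⇒ p=80, q=9
(x₁, y₁) = (80, 9);  80² − 79·9² = 1 ✓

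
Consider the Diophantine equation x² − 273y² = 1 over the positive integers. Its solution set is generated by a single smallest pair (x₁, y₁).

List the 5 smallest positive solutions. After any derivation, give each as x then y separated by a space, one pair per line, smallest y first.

d=273: √d = [16; 1,1,10,1,1,32] (ℓ=6, even), read p_5/q_5
a_0=16:  p_0=16·1+0=16,  q_0=16·0+1=1
a_1=1:  p_1=1·16+1=17,  q_1=1·1+0=1
…
a_3=10:  p_3=10·33+17=347,  q_3=10·2+1=21
a_4=1:  p_4=1·347+33=380,  q_4=1·21+2=23
a_5=1:  p_5=1·380+347=727,  q_5=1·23+21=44
→ (727, 44).  Check: 727²=528529, 273·44²=528528, difference 1.
(727+44√273)^2 = 1057057 + 63976√273
(727+44√273)^3 = 1536960151 + 93021060√273
(727+44√273)^4 = 2234739002497 + 135252557264√273
(727+44√273)^5 = 3249308972670487 + 196657125240796√273

727 44
1057057 63976
1536960151 93021060
2234739002497 135252557264
3249308972670487 196657125240796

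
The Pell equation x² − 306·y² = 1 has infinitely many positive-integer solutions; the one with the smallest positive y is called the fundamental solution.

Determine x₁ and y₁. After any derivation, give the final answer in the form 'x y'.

d=306: √d = [17; 2,34] (ℓ=2, even), read p_1/q_1
i=0: a=17 ⇒ p=17, q=1
i=1: a=2 ⇒ p=35, q=2
(x₁, y₁) = (35, 2);  35² − 306·2² = 1 ✓

35 2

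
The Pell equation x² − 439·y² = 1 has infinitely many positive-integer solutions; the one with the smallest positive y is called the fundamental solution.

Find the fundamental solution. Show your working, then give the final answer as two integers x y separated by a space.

√439 = [20; 1,19,1,40, …], period ℓ=4 (even) → k=3
step 0: (20, 1)  from 20·(1,0) + (0,1)
step 1: (21, 1)  from 1·(20,1) + (1,0)
step 2: (419, 20)  from 19·(21,1) + (20,1)
step 3: (440, 21)  from 1·(419,20) + (21,1)
(x₁, y₁) = (440, 21);  440² − 439·21² = 1 ✓

440 21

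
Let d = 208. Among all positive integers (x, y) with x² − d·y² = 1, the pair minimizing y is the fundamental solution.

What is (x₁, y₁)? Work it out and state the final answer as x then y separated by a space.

649 45

√208 = [14; 2,2,1,2,2,28, …], period ℓ=6 (even) → k=5
a_0=14:  p_0=14·1+0=14,  q_0=14·0+1=1
a_1=2:  p_1=2·14+1=29,  q_1=2·1+0=2
a_2=2:  p_2=2·29+14=72,  q_2=2·2+1=5
a_3=1:  p_3=1·72+29=101,  q_3=1·5+2=7
a_4=2:  p_4=2·101+72=274,  q_4=2·7+5=19
a_5=2:  p_5=2·274+101=649,  q_5=2·19+7=45
(x₁, y₁) = (649, 45);  649² − 208·45² = 1 ✓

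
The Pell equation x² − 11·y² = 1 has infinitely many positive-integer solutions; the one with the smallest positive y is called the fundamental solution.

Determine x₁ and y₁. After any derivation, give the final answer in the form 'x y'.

√11 → a₀=3, period (3,6); ℓ=2 even so k=1
a_0=3:  p_0=3·1+0=3,  q_0=3·0+1=1
a_1=3:  p_1=3·3+1=10,  q_1=3·1+0=3
→ (10, 3).  Check: 10²=100, 11·3²=99, difference 1.

10 3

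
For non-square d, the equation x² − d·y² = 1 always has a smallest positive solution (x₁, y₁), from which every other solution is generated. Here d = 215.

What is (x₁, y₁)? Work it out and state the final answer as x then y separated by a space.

√215 = [14; 1,1,1,28, …], period ℓ=4 (even) → k=3
step 0: (14, 1)  from 14·(1,0) + (0,1)
…
step 2: (29, 2)  from 1·(15,1) + (14,1)
step 3: (44, 3)  from 1·(29,2) + (15,1)
(x₁, y₁) = (44, 3);  44² − 215·3² = 1 ✓

44 3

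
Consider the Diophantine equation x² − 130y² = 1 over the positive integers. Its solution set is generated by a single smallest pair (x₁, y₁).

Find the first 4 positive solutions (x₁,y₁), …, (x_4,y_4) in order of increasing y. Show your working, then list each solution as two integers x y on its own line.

6499 570
84474001 7408860
1097993058499 96300361710
14271713689896001 1251712094097720

d=130: √d = [11; 2,2,22] (ℓ=3, odd), read p_5/q_5
i=0: a=11 ⇒ p=11, q=1
i=1: a=2 ⇒ p=23, q=2
…
i=4: a=2 ⇒ p=2611, q=229
i=5: a=2 ⇒ p=6499, q=570
fundamental: x₁=6499, y₁=570  (since 42237001 − 130·324900 = 1)
(6499+570√130)^2 = 84474001 + 7408860√130
(6499+570√130)^3 = 1097993058499 + 96300361710√130
(6499+570√130)^4 = 14271713689896001 + 1251712094097720√130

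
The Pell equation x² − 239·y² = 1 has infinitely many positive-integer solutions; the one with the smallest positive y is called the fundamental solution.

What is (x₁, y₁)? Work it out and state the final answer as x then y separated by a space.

[15; 2,5,1,2,4,15,4,2,1,5,2,30] for √239; ℓ=12 ⇒ convergent index 11
k=0  a_k=15  p_k/q_k = 15/1
k=1  a_k=2  p_k/q_k = 31/2
…
k=5  a_k=4  p_k/q_k = 2489/161
k=6  a_k=15  p_k/q_k = 37907/2452
…
k=9  a_k=1  p_k/q_k = 500258/32359
k=10  a_k=5  p_k/q_k = 2847431/184185
k=11  a_k=2  p_k/q_k = 6195120/400729
(x₁, y₁) = (6195120, 400729);  6195120² − 239·400729² = 1 ✓

6195120 400729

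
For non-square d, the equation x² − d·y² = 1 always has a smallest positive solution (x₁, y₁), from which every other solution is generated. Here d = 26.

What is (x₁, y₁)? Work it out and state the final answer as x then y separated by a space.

51 10

d=26: √d = [5; 10] (ℓ=1, odd), read p_1/q_1
i=0: a=5 ⇒ p=5, q=1
i=1: a=10 ⇒ p=51, q=10
→ (51, 10).  Check: 51²=2601, 26·10²=2600, difference 1.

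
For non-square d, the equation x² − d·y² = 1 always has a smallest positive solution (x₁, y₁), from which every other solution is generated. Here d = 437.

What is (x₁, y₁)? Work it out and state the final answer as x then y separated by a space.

√437 → a₀=20, period (1,9,2,9,1,40); ℓ=6 even so k=5
step 0: (20, 1)  from 20·(1,0) + (0,1)
step 1: (21, 1)  from 1·(20,1) + (1,0)
…
step 4: (4160, 199)  from 9·(439,21) + (209,10)
step 5: (4599, 220)  from 1·(4160,199) + (439,21)
(x₁, y₁) = (4599, 220);  4599² − 437·220² = 1 ✓

4599 220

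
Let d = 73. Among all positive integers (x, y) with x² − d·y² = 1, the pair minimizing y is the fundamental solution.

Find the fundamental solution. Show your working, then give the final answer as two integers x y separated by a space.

2281249 267000

[8; 1,1,5,5,1,1,16] for √73; ℓ=7 ⇒ convergent index 13
step 0: (8, 1)  from 8·(1,0) + (0,1)
step 1: (9, 1)  from 1·(8,1) + (1,0)
step 2: (17, 2)  from 1·(9,1) + (8,1)
…
step 6: (1068, 125)  from 1·(581,68) + (487,57)
step 7: (17669, 2068)  from 16·(1068,125) + (581,68)
step 8: (18737, 2193)  from 1·(17669,2068) + (1068,125)
…
step 10: (200767, 23498)  from 5·(36406,4261) + (18737,2193)
step 11: (1040241, 121751)  from 5·(200767,23498) + (36406,4261)
step 12: (1241008, 145249)  from 1·(1040241,121751) + (200767,23498)
step 13: (2281249, 267000)  from 1·(1241008,145249) + (1040241,121751)
→ (2281249, 267000).  Check: 2281249²=5204097000001, 73·267000²=5204097000000, difference 1.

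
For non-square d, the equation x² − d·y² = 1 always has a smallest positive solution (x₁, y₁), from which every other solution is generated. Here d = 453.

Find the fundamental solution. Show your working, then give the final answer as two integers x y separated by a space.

[21; 3,1,1,10,14,10,1,1,3,42] for √453; ℓ=10 ⇒ convergent index 9
step 0: (21, 1)  from 21·(1,0) + (0,1)
step 1: (64, 3)  from 3·(21,1) + (1,0)
step 2: (85, 4)  from 1·(64,3) + (21,1)
step 3: (149, 7)  from 1·(85,4) + (64,3)
…
step 5: (22199, 1043)  from 14·(1575,74) + (149,7)
step 6: (223565, 10504)  from 10·(22199,1043) + (1575,74)
step 7: (245764, 11547)  from 1·(223565,10504) + (22199,1043)
step 8: (469329, 22051)  from 1·(245764,11547) + (223565,10504)
step 9: (1653751, 77700)  from 3·(469329,22051) + (245764,11547)
fundamental: x₁=1653751, y₁=77700  (since 2734892370001 − 453·6037290000 = 1)

1653751 77700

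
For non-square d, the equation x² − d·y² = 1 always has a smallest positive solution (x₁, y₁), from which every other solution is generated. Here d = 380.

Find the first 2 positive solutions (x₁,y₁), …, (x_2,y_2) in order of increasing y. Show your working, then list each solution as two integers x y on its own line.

39 2
3041 156

d=380: √d = [19; 2,38] (ℓ=2, even), read p_1/q_1
k=0  a_k=19  p_k/q_k = 19/1
k=1  a_k=2  p_k/q_k = 39/2
fundamental: x₁=39, y₁=2  (since 1521 − 380·4 = 1)
k=2:  x_2 = 39·39+380·2·2 = 3041,  y_2 = 39·2+2·39 = 156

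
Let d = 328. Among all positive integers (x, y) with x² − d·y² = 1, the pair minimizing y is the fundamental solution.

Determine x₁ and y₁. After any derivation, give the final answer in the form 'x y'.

163 9

√328 → a₀=18, period (9,36); ℓ=2 even so k=1
i=0: a=18 ⇒ p=18, q=1
i=1: a=9 ⇒ p=163, q=9
fundamental: x₁=163, y₁=9  (since 26569 − 328·81 = 1)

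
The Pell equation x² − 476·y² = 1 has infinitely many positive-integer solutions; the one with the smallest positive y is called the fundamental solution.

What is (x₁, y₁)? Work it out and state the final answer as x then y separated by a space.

d=476: √d = [21; 1,4,2,10,2,4,1,42] (ℓ=8, even), read p_7/q_7
i=0: a=21 ⇒ p=21, q=1
i=1: a=1 ⇒ p=22, q=1
…
i=3: a=2 ⇒ p=240, q=11
i=4: a=10 ⇒ p=2509, q=115
i=5: a=2 ⇒ p=5258, q=241
i=6: a=4 ⇒ p=23541, q=1079
i=7: a=1 ⇒ p=28799, q=1320
fundamental: x₁=28799, y₁=1320  (since 829382401 − 476·1742400 = 1)

28799 1320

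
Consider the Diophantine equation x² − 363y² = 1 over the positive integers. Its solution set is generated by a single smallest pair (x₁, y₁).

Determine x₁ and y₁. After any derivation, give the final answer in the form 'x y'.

362 19

√363 = [19; 19,38, …], period ℓ=2 (even) → k=1
a_0=19:  p_0=19·1+0=19,  q_0=19·0+1=1
a_1=19:  p_1=19·19+1=362,  q_1=19·1+0=19
(x₁, y₁) = (362, 19);  362² − 363·19² = 1 ✓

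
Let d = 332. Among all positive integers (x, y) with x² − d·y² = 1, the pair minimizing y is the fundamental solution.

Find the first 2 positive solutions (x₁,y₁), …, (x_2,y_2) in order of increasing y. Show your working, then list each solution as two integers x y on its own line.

[18; 4,1,1,8,1,1,4,36] for √332; ℓ=8 ⇒ convergent index 7
a_0=18:  p_0=18·1+0=18,  q_0=18·0+1=1
…
a_3=1:  p_3=1·91+73=164,  q_3=1·5+4=9
…
a_5=1:  p_5=1·1403+164=1567,  q_5=1·77+9=86
a_6=1:  p_6=1·1567+1403=2970,  q_6=1·86+77=163
a_7=4:  p_7=4·2970+1567=13447,  q_7=4·163+86=738
(x₁, y₁) = (13447, 738);  13447² − 332·738² = 1 ✓
(13447+738√332)^2 = 361643617 + 19847772√332

13447 738
361643617 19847772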